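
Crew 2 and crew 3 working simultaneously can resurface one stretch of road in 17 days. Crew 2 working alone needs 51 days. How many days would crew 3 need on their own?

Combined rate is 1/17 per day.
Known contribution: 1/51 per day.
So crew 3's rate is 1/17 − 1/51 = 2/51, meaning 51/2 days alone.

51/2 days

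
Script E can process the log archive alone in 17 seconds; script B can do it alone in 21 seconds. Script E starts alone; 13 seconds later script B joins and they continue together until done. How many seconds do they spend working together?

42/19 seconds

In 13 seconds script E does 13/17 of the job, leaving 4/17.
Script E and script B together work at 38/357 per second, so finishing takes 4/17 ÷ 38/357 = 42/19 seconds.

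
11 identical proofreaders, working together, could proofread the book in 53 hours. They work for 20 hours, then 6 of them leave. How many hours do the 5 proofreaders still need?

363/5 hours

One proofreader does 1/583 of the job per hour.
After 20 hours with 11 proofreaders, 20/53 is done (33/53 left).
With 5 proofreaders the rate is 5/583, so the rest takes 33/53 ÷ 5/583 = 363/5 hours.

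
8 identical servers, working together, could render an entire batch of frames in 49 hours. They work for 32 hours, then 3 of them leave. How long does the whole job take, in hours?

One server does 1/392 of the job per hour.
After 32 hours with 8 servers, 32/49 is done (17/49 left).
With 5 servers the rate is 5/392, so the rest takes 17/49 ÷ 5/392 = 136/5 hours.
Total = 32 + 136/5 = 296/5 hours.

296/5 hours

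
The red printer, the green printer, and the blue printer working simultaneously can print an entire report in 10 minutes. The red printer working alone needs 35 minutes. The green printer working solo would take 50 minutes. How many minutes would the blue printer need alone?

Combined rate is 1/10 per minute.
Known contribution: 1/35 + 1/50 = (10 + 7)/350 = 17/350 per minute.
So the blue printer's rate is 1/10 − 17/350 = 9/175, meaning 175/9 minutes alone.

175/9 minutes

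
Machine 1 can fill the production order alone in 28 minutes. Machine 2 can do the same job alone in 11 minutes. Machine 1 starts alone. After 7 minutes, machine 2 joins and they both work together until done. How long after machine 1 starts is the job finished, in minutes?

In the first 7 minutes machine 1 alone does 7/28 = 1/4 of the job, leaving 3/4.
Once everyone is working, combined rate: 1/28 + 1/11 = (11 + 28)/308 = 39/308 per minute.
Remaining 3/4 at 39/308 per minute takes 77/13 minutes.
Total from the start = 7 + 77/13 = 168/13 minutes.

168/13 minutes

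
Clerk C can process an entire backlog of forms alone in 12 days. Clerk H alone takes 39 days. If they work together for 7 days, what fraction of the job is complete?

Combined rate: 1/12 + 1/39 = (13 + 4)/156 = 17/156 per day.
In 7 days they complete 7·17/156 = 119/156 of the job.

119/156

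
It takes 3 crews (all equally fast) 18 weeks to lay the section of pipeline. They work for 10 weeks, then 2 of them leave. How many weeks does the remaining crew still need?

24 weeks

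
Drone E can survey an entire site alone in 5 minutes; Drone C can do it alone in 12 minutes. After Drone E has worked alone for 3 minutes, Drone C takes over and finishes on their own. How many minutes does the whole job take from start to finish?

39/5 minutes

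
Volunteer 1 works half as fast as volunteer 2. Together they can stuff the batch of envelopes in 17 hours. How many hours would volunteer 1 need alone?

Let volunteer 2's rate be r; then volunteer 1's rate is (1/2)r, so together (1/2 + 1)r = (3/2)r = 1/17.
Thus r = 2/51 per hour.
Volunteer 2 alone: 51/2 hours; volunteer 1 alone: 51 hours.

51 hours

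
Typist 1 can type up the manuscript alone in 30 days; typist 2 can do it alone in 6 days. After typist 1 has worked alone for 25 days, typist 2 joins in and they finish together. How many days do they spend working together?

5/6 days

In 25 days typist 1 does 25/30 = 5/6 of the job, leaving 1/6.
Typist 1 and typist 2 together work at 1/5 per day, so finishing takes 1/6 ÷ 1/5 = 5/6 days.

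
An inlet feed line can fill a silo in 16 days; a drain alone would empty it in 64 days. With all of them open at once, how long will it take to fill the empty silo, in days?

Net rate = 1/16 − 1/64 = (4 − 1)/64 = 3/64 per day.
Filling time = 1 ÷ (3/64) = 64/3 days.

64/3 days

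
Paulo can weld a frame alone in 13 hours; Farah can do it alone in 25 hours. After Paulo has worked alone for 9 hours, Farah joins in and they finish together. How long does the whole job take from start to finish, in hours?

In 9 hours Paulo does 9/13 of the job, leaving 4/13.
Paulo and Farah together work at 38/325 per hour, so finishing takes 4/13 ÷ 38/325 = 50/19 hours.
Total time = 9 + 50/19 = 221/19 hours.

221/19 hours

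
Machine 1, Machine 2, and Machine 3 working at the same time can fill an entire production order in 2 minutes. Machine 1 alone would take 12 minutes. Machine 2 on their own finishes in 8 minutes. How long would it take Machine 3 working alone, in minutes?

Combined rate is 1/2 per minute.
Known contribution: 1/12 + 1/8 = (2 + 3)/24 = 5/24 per minute.
So Machine 3's rate is 1/2 − 5/24 = 7/24, meaning 24/7 minutes alone.

24/7 minutes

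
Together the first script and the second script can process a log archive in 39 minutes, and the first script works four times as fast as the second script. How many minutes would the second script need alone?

195 minutes

Let the second script's rate be r; then the first script's rate is 4r, so together (4 + 1)r = 5r = 1/39.
Thus r = 1/195 per minute.
The second script alone: 195 minutes; the first script alone: 195/4 minutes.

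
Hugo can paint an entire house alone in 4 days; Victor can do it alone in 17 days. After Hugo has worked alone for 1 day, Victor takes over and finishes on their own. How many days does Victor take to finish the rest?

51/4 days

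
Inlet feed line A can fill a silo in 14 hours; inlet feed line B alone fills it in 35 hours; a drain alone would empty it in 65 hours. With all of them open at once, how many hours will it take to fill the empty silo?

Net rate = 1/14 + 1/35 − 1/65 = (65 + 26 − 14)/910 = 77/910 = 11/130 per hour.
Filling time = 1 ÷ (11/130) = 130/11 hours.

130/11 hours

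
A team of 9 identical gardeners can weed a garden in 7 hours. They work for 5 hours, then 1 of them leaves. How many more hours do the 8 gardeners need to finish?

One gardener does 1/63 of the job per hour.
After 5 hours with 9 gardeners, 5/7 is done (2/7 left).
With 8 gardeners the rate is 8/63, so the rest takes 2/7 ÷ 8/63 = 9/4 hours.

9/4 hours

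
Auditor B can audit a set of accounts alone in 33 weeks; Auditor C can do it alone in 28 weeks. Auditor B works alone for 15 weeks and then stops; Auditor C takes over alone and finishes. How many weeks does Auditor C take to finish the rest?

In 15 weeks Auditor B does 15/33 = 5/11 of the job, leaving 6/11.
Auditor C works at 1/28 per week, so finishing takes 6/11 ÷ 1/28 = 168/11 weeks.

168/11 weeks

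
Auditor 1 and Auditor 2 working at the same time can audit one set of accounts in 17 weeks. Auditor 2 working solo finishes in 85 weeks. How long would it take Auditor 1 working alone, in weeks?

Combined rate is 1/17 per week.
Known contribution: 1/85 per week.
So Auditor 1's rate is 1/17 − 1/85 = 4/85, meaning 85/4 weeks alone.

85/4 weeks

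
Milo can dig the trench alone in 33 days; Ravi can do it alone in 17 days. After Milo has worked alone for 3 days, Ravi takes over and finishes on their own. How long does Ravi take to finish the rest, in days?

170/11 days

In 3 days Milo does 3/33 = 1/11 of the job, leaving 10/11.
Ravi works at 1/17 per day, so finishing takes 10/11 ÷ 1/17 = 170/11 days.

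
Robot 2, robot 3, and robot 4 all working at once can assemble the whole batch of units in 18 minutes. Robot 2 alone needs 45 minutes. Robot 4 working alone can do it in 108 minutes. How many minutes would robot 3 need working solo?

540/13 minutes

Combined rate is 1/18 per minute.
Known contribution: 1/45 + 1/108 = (12 + 5)/540 = 17/540 per minute.
So robot 3's rate is 1/18 − 17/540 = 13/540, meaning 540/13 minutes alone.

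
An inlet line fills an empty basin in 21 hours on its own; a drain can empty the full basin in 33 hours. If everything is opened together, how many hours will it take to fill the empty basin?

Net rate = 1/21 − 1/33 = (11 − 7)/231 = 4/231 per hour.
Filling time = 1 ÷ (4/231) = 231/4 hours.

231/4 hours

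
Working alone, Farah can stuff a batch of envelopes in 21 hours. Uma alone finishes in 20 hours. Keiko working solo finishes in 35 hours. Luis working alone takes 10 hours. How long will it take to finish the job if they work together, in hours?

Combined rate: 1/21 + 1/20 + 1/35 + 1/10 = (20 + 21 + 12 + 42)/420 = 95/420 = 19/84 per hour.
Time = 1 ÷ (19/84) = 84/19 hours.

84/19 hours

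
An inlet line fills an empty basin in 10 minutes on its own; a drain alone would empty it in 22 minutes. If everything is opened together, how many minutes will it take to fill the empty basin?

55/3 minutes

Net rate = 1/10 − 1/22 = (11 − 5)/110 = 6/110 = 3/55 per minute.
Filling time = 1 ÷ (3/55) = 55/3 minutes.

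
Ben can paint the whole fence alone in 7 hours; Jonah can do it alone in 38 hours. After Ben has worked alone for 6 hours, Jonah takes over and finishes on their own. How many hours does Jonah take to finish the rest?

In 6 hours Ben does 6/7 of the job, leaving 1/7.
Jonah works at 1/38 per hour, so finishing takes 1/7 ÷ 1/38 = 38/7 hours.

38/7 hours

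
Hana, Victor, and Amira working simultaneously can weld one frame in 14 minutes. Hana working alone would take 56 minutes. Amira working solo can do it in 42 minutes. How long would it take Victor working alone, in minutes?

Combined rate is 1/14 per minute.
Known contribution: 1/56 + 1/42 = (3 + 4)/168 = 7/168 = 1/24 per minute.
So Victor's rate is 1/14 − 1/24 = 5/168, meaning 168/5 minutes alone.

168/5 minutes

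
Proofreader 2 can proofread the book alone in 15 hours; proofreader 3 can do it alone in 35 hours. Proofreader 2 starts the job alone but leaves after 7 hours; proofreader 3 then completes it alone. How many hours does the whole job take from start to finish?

77/3 hours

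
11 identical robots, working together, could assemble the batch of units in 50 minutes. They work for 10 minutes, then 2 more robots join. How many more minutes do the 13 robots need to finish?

One robot does 1/550 of the job per minute.
After 10 minutes with 11 robots, 1/5 is done (4/5 left).
With 13 robots the rate is 13/550, so the rest takes 4/5 ÷ 13/550 = 440/13 minutes.

440/13 minutes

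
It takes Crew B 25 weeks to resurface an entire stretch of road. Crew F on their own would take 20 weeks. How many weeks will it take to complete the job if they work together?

100/9 weeks

With two workers the combined time is the product over the sum: 25·20/(25+20) = 500/45 = 100/9 weeks.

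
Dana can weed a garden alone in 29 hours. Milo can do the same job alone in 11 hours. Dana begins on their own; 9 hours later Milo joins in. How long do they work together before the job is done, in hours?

In the first 9 hours Dana alone does 9/29 of the job, leaving 20/29.
Once everyone is working, combined rate: 1/29 + 1/11 = (11 + 29)/319 = 40/319 per hour.
Remaining 20/29 at 40/319 per hour takes 11/2 hours.

11/2 hours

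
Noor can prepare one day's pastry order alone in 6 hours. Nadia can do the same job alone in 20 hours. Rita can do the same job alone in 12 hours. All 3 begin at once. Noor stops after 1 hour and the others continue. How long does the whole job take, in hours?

In the first 1 hour the combined rate is 3/10, so 3/10 of the job is done, leaving 7/10.
After Noor leaves the rate is 2/15 per hour; the remaining 7/10 takes 21/4 hours.
Total = 1 + 21/4 = 25/4 hours.

25/4 hours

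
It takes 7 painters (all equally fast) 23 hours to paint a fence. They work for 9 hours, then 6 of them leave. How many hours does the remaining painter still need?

One painter does 1/161 of the job per hour.
After 9 hours with 7 painters, 9/23 is done (14/23 left).
With 1 painter the rate is 1/161, so the rest takes 14/23 ÷ 1/161 = 98 hours.

98 hours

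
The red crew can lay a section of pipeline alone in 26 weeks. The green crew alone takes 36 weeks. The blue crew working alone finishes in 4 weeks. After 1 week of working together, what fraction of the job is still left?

Combined rate: 1/26 + 1/36 + 1/4 = (18 + 13 + 117)/468 = 148/468 = 37/117 per week.
In 1 week they complete 1·37/117 = 37/117 of the job.
So 80/117 remains.

80/117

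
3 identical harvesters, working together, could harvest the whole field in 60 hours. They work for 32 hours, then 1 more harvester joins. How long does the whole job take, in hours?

53 hours

One harvester does 1/180 of the job per hour.
After 32 hours with 3 harvesters, 8/15 is done (7/15 left).
With 4 harvesters the rate is 4/180 = 1/45, so the rest takes 7/15 ÷ 1/45 = 21 hours.
Total = 32 + 21 = 53 hours.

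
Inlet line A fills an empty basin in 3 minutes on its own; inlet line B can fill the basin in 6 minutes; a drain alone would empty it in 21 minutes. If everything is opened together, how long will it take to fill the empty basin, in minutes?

42/19 minutes

Net rate = 1/3 + 1/6 − 1/21 = (14 + 7 − 2)/42 = 19/42 per minute.
Filling time = 1 ÷ (19/42) = 42/19 minutes.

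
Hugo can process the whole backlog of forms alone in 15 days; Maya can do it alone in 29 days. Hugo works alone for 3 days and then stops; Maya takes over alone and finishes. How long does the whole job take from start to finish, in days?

In 3 days Hugo does 3/15 = 1/5 of the job, leaving 4/5.
Maya works at 1/29 per day, so finishing takes 4/5 ÷ 1/29 = 116/5 days.
Total time = 3 + 116/5 = 131/5 days.

131/5 days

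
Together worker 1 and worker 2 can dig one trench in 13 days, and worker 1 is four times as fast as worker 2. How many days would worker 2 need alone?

65 days

Let worker 2's rate be r; then worker 1's rate is 4r, so together (4 + 1)r = 5r = 1/13.
Thus r = 1/65 per day.
Worker 2 alone: 65 days; worker 1 alone: 65/4 days.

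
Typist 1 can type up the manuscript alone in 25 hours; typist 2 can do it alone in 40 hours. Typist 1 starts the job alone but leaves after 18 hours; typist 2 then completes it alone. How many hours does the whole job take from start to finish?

In 18 hours typist 1 does 18/25 of the job, leaving 7/25.
Typist 2 works at 1/40 per hour, so finishing takes 7/25 ÷ 1/40 = 56/5 hours.
Total time = 18 + 56/5 = 146/5 hours.

146/5 hours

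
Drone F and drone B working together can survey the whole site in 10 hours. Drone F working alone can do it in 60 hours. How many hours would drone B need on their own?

Combined rate is 1/10 per hour.
Known contribution: 1/60 per hour.
So drone B's rate is 1/10 − 1/60 = 1/12, meaning 12 hours alone.

12 hours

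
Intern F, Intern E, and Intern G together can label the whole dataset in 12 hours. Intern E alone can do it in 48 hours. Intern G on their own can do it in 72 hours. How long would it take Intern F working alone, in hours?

144/7 hours

Combined rate is 1/12 per hour.
Known contribution: 1/48 + 1/72 = (3 + 2)/144 = 5/144 per hour.
So Intern F's rate is 1/12 − 5/144 = 7/144, meaning 144/7 hours alone.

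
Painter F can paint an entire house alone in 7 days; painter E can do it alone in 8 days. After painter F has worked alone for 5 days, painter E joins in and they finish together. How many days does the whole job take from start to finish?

91/15 days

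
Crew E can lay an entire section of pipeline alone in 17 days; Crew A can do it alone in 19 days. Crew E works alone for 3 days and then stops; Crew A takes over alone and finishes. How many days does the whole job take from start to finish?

In 3 days Crew E does 3/17 of the job, leaving 14/17.
Crew A works at 1/19 per day, so finishing takes 14/17 ÷ 1/19 = 266/17 days.
Total time = 3 + 266/17 = 317/17 days.

317/17 days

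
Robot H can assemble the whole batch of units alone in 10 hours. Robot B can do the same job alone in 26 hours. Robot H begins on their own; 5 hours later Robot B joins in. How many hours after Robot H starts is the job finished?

155/18 hours

In the first 5 hours Robot H alone does 5/10 = 1/2 of the job, leaving 1/2.
Once everyone is working, combined rate: 1/10 + 1/26 = (13 + 5)/130 = 18/130 = 9/65 per hour.
Remaining 1/2 at 9/65 per hour takes 65/18 hours.
Total from the start = 5 + 65/18 = 155/18 hours.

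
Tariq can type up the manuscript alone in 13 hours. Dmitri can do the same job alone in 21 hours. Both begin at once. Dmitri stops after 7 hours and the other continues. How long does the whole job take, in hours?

26/3 hours

In the first 7 hours the combined rate is 34/273, so 34/39 of the job is done, leaving 5/39.
After Dmitri leaves the rate is 1/13 per hour; the remaining 5/39 takes 5/3 hours.
Total = 7 + 5/3 = 26/3 hours.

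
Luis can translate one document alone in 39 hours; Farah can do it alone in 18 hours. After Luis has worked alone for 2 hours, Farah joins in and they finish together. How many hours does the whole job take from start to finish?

260/19 hours

In 2 hours Luis does 2/39 of the job, leaving 37/39.
Luis and Farah together work at 19/234 per hour, so finishing takes 37/39 ÷ 19/234 = 222/19 hours.
Total time = 2 + 222/19 = 260/19 hours.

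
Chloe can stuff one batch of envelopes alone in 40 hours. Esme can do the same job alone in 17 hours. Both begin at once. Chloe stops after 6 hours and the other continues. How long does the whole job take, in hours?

289/20 hours

In the first 6 hours the combined rate is 57/680, so 171/340 of the job is done, leaving 169/340.
After Chloe leaves the rate is 1/17 per hour; the remaining 169/340 takes 169/20 hours.
Total = 6 + 169/20 = 289/20 hours.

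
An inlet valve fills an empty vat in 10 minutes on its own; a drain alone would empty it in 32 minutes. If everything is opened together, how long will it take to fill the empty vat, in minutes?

Net rate = 1/10 − 1/32 = (16 − 5)/160 = 11/160 per minute.
Filling time = 1 ÷ (11/160) = 160/11 minutes.

160/11 minutes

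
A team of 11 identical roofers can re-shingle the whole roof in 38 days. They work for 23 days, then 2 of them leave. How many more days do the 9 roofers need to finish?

55/3 days

One roofer does 1/418 of the job per day.
After 23 days with 11 roofers, 23/38 is done (15/38 left).
With 9 roofers the rate is 9/418, so the rest takes 15/38 ÷ 9/418 = 55/3 days.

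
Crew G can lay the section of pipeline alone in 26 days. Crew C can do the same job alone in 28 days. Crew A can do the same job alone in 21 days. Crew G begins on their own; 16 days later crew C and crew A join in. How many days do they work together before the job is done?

In the first 16 days crew G alone does 16/26 = 8/13 of the job, leaving 5/13.
Once everyone is working, combined rate: 1/26 + 1/28 + 1/21 = (42 + 39 + 52)/1092 = 133/1092 = 19/156 per day.
Remaining 5/13 at 19/156 per day takes 60/19 days.

60/19 days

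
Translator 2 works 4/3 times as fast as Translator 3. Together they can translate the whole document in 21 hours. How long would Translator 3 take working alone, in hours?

Let Translator 3's rate be r; then Translator 2's rate is (4/3)r, so together (4/3 + 1)r = (7/3)r = 1/21.
Thus r = 1/49 per hour.
Translator 3 alone: 49 hours; Translator 2 alone: 147/4 hours.

49 hours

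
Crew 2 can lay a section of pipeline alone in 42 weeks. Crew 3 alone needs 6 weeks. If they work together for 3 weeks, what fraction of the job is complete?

Combined rate: 1/42 + 1/6 = (1 + 7)/42 = 8/42 = 4/21 per week.
In 3 weeks they complete 3·4/21 = 4/7 of the job.

4/7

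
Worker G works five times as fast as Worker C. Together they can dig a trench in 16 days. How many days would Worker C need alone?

Let Worker C's rate be r; then Worker G's rate is 5r, so together (5 + 1)r = 6r = 1/16.
Thus r = 1/96 per day.
Worker C alone: 96 days; Worker G alone: 96/5 days.

96 days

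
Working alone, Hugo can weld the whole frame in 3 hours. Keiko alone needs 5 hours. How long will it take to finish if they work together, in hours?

Combined rate: 1/3 + 1/5 = (5 + 3)/15 = 8/15 per hour.
Time = 1 ÷ (8/15) = 15/8 hours.

15/8 hours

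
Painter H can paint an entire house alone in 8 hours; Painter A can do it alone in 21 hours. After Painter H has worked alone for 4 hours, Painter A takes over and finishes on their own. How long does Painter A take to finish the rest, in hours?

In 4 hours Painter H does 4/8 = 1/2 of the job, leaving 1/2.
Painter A works at 1/21 per hour, so finishing takes 1/2 ÷ 1/21 = 21/2 hours.

21/2 hours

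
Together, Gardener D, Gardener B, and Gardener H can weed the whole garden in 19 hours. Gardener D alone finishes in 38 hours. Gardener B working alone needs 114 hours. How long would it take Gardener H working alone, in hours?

57 hours

Combined rate is 1/19 per hour.
Known contribution: 1/38 + 1/114 = (3 + 1)/114 = 4/114 = 2/57 per hour.
So Gardener H's rate is 1/19 − 2/57 = 1/57, meaning 57 hours alone.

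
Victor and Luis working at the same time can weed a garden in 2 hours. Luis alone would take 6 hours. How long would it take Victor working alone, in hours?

3 hours

Combined rate is 1/2 per hour.
Known contribution: 1/6 per hour.
So Victor's rate is 1/2 − 1/6 = 1/3, meaning 3 hours alone.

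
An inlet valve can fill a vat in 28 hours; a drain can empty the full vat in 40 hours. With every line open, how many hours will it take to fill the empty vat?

Net rate = 1/28 − 1/40 = (10 − 7)/280 = 3/280 per hour.
Filling time = 1 ÷ (3/280) = 280/3 hours.

280/3 hours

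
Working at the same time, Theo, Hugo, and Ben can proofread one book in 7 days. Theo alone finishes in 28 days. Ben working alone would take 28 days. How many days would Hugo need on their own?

14 days

Combined rate is 1/7 per day.
Known contribution: 1/28 + 1/28 = (1 + 1)/28 = 2/28 = 1/14 per day.
So Hugo's rate is 1/7 − 1/14 = 1/14, meaning 14 days alone.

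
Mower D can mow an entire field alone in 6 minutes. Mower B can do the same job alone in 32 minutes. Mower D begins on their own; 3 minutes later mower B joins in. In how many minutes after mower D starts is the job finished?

105/19 minutes

In the first 3 minutes mower D alone does 3/6 = 1/2 of the job, leaving 1/2.
Once everyone is working, combined rate: 1/6 + 1/32 = (16 + 3)/96 = 19/96 per minute.
Remaining 1/2 at 19/96 per minute takes 48/19 minutes.
Total from the start = 3 + 48/19 = 105/19 minutes.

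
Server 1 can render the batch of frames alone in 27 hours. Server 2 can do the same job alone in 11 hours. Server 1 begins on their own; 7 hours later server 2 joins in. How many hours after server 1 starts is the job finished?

243/19 hours

In the first 7 hours server 1 alone does 7/27 of the job, leaving 20/27.
Once everyone is working, combined rate: 1/27 + 1/11 = (11 + 27)/297 = 38/297 per hour.
Remaining 20/27 at 38/297 per hour takes 110/19 hours.
Total from the start = 7 + 110/19 = 243/19 hours.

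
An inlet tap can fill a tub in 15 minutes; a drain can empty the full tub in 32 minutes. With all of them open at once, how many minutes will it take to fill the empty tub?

480/17 minutes

Net rate = 1/15 − 1/32 = (32 − 15)/480 = 17/480 per minute.
Filling time = 1 ÷ (17/480) = 480/17 minutes.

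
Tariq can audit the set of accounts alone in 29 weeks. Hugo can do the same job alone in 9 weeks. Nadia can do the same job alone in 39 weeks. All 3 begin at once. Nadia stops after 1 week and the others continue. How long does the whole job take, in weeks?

In the first 1 week the combined rate is 581/3393, so 581/3393 of the job is done, leaving 2812/3393.
After Nadia leaves the rate is 38/261 per week; the remaining 2812/3393 takes 74/13 weeks.
Total = 1 + 74/13 = 87/13 weeks.

87/13 weeks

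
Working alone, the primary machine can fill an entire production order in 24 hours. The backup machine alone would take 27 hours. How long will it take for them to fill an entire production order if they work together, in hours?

With two workers the combined time is the product over the sum: 24·27/(24+27) = 648/51 = 216/17 hours.

216/17 hours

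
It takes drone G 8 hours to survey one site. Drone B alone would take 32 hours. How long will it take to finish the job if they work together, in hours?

32/5 hours

Combined rate: 1/8 + 1/32 = (4 + 1)/32 = 5/32 per hour.
Time = 1 ÷ (5/32) = 32/5 hours.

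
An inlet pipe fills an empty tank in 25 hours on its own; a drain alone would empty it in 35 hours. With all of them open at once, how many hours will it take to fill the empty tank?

175/2 hours

Net rate = 1/25 − 1/35 = (7 − 5)/175 = 2/175 per hour.
Filling time = 1 ÷ (2/175) = 175/2 hours.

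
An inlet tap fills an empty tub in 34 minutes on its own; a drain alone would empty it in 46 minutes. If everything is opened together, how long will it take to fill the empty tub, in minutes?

391/3 minutes

Net rate = 1/34 − 1/46 = (23 − 17)/782 = 6/782 = 3/391 per minute.
Filling time = 1 ÷ (3/391) = 391/3 minutes.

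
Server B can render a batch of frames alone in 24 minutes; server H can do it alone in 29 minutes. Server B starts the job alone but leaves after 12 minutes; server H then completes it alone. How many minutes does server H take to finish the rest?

29/2 minutes

In 12 minutes server B does 12/24 = 1/2 of the job, leaving 1/2.
Server H works at 1/29 per minute, so finishing takes 1/2 ÷ 1/29 = 29/2 minutes.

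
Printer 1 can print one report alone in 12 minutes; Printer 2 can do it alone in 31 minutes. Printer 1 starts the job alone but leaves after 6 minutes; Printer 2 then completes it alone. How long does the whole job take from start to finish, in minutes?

In 6 minutes Printer 1 does 6/12 = 1/2 of the job, leaving 1/2.
Printer 2 works at 1/31 per minute, so finishing takes 1/2 ÷ 1/31 = 31/2 minutes.
Total time = 6 + 31/2 = 43/2 minutes.

43/2 minutes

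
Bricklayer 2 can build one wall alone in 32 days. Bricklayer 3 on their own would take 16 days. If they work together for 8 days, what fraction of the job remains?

Combined rate: 1/32 + 1/16 = (1 + 2)/32 = 3/32 per day.
In 8 days they complete 8·3/32 = 3/4 of the job.
So 1/4 remains.

1/4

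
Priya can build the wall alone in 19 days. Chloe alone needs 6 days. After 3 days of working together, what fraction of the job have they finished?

25/38

Combined rate: 1/19 + 1/6 = (6 + 19)/114 = 25/114 per day.
In 3 days they complete 3·25/114 = 25/38 of the job.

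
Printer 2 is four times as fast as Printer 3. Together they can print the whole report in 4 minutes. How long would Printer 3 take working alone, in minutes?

20 minutes

Let Printer 3's rate be r; then Printer 2's rate is 4r, so together (4 + 1)r = 5r = 1/4.
Thus r = 1/20 per minute.
Printer 3 alone: 20 minutes; Printer 2 alone: 5 minutes.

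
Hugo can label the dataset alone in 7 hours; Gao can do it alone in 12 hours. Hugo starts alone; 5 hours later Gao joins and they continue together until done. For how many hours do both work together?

In 5 hours Hugo does 5/7 of the job, leaving 2/7.
Hugo and Gao together work at 19/84 per hour, so finishing takes 2/7 ÷ 19/84 = 24/19 hours.

24/19 hours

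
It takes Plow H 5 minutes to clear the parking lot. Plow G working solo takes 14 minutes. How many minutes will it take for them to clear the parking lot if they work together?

Combined rate: 1/5 + 1/14 = (14 + 5)/70 = 19/70 per minute.
Time = 1 ÷ (19/70) = 70/19 minutes.

70/19 minutes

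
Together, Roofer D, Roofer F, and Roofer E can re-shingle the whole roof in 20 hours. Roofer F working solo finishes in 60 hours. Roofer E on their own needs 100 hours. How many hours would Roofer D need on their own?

Combined rate is 1/20 per hour.
Known contribution: 1/60 + 1/100 = (5 + 3)/300 = 8/300 = 2/75 per hour.
So Roofer D's rate is 1/20 − 2/75 = 7/300, meaning 300/7 hours alone.

300/7 hours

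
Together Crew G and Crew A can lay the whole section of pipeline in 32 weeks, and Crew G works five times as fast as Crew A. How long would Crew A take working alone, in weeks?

192 weeks

Let Crew A's rate be r; then Crew G's rate is 5r, so together (5 + 1)r = 6r = 1/32.
Thus r = 1/192 per week.
Crew A alone: 192 weeks; Crew G alone: 192/5 weeks.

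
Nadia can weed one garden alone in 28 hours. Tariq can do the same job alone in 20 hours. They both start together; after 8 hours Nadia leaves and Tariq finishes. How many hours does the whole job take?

100/7 hours

In the first 8 hours the combined rate is 3/35, so 24/35 of the job is done, leaving 11/35.
After Nadia leaves the rate is 1/20 per hour; the remaining 11/35 takes 44/7 hours.
Total = 8 + 44/7 = 100/7 hours.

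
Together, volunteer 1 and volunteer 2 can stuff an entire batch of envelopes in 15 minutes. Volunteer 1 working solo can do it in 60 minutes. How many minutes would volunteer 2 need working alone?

20 minutes

Combined rate is 1/15 per minute.
Known contribution: 1/60 per minute.
So volunteer 2's rate is 1/15 − 1/60 = 1/20, meaning 20 minutes alone.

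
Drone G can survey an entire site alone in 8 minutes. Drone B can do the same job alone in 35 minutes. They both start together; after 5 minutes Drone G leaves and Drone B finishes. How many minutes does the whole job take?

105/8 minutes

In the first 5 minutes the combined rate is 43/280, so 43/56 of the job is done, leaving 13/56.
After Drone G leaves the rate is 1/35 per minute; the remaining 13/56 takes 65/8 minutes.
Total = 5 + 65/8 = 105/8 minutes.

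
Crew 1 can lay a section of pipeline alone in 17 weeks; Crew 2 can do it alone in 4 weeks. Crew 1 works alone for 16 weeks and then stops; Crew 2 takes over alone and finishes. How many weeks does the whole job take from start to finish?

276/17 weeks

In 16 weeks Crew 1 does 16/17 of the job, leaving 1/17.
Crew 2 works at 1/4 per week, so finishing takes 1/17 ÷ 1/4 = 4/17 weeks.
Total time = 16 + 4/17 = 276/17 weeks.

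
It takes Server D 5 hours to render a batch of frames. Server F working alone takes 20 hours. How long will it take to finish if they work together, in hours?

4 hours

With two workers the combined time is the product over the sum: 5·20/(5+20) = 100/25 = 4 hours.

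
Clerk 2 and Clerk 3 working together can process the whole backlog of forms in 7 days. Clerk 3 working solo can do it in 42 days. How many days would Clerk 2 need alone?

42/5 days

Combined rate is 1/7 per day.
Known contribution: 1/42 per day.
So Clerk 2's rate is 1/7 − 1/42 = 5/42, meaning 42/5 days alone.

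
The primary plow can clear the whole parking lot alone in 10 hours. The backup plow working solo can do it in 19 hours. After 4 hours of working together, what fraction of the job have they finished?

58/95

Combined rate: 1/10 + 1/19 = (19 + 10)/190 = 29/190 per hour.
In 4 hours they complete 4·29/190 = 58/95 of the job.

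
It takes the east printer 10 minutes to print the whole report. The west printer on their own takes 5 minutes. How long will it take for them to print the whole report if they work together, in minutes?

Combined rate: 1/10 + 1/5 = (1 + 2)/10 = 3/10 per minute.
Time = 1 ÷ (3/10) = 10/3 minutes.

10/3 minutes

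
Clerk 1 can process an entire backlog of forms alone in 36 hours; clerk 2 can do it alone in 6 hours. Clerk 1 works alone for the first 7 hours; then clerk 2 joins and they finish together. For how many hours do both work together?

In 7 hours clerk 1 does 7/36 of the job, leaving 29/36.
Clerk 1 and clerk 2 together work at 7/36 per hour, so finishing takes 29/36 ÷ 7/36 = 29/7 hours.

29/7 hours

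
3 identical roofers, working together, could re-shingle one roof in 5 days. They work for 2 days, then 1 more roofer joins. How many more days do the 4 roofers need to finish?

9/4 days

One roofer does 1/15 of the job per day.
After 2 days with 3 roofers, 2/5 is done (3/5 left).
With 4 roofers the rate is 4/15, so the rest takes 3/5 ÷ 4/15 = 9/4 days.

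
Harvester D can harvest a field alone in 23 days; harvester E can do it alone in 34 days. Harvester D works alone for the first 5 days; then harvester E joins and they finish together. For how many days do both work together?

204/19 days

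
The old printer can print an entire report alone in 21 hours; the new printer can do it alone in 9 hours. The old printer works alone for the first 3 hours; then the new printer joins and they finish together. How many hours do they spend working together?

27/5 hours

In 3 hours the old printer does 3/21 = 1/7 of the job, leaving 6/7.
The old printer and the new printer together work at 10/63 per hour, so finishing takes 6/7 ÷ 10/63 = 27/5 hours.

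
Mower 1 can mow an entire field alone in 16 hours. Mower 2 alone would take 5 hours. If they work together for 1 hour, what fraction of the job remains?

59/80

Combined rate: 1/16 + 1/5 = (5 + 16)/80 = 21/80 per hour.
In 1 hour they complete 1·21/80 = 21/80 of the job.
So 59/80 remains.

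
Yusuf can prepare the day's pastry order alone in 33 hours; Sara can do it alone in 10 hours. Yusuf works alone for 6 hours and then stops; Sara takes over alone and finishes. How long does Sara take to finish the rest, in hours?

In 6 hours Yusuf does 6/33 = 2/11 of the job, leaving 9/11.
Sara works at 1/10 per hour, so finishing takes 9/11 ÷ 1/10 = 90/11 hours.

90/11 hours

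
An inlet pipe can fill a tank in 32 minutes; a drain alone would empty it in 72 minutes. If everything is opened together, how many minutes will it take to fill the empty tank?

Net rate = 1/32 − 1/72 = (9 − 4)/288 = 5/288 per minute.
Filling time = 1 ÷ (5/288) = 288/5 minutes.

288/5 minutes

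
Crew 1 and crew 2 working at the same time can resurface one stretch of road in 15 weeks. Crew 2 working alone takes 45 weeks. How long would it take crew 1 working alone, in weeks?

Combined rate is 1/15 per week.
Known contribution: 1/45 per week.
So crew 1's rate is 1/15 − 1/45 = 2/45, meaning 45/2 weeks alone.

45/2 weeks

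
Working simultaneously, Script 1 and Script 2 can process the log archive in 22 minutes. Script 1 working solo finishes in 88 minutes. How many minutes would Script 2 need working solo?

Combined rate is 1/22 per minute.
Known contribution: 1/88 per minute.
So Script 2's rate is 1/22 − 1/88 = 3/88, meaning 88/3 minutes alone.

88/3 minutes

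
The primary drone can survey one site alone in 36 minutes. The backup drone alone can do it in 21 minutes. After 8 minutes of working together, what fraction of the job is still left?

25/63

Combined rate: 1/36 + 1/21 = (7 + 12)/252 = 19/252 per minute.
In 8 minutes they complete 8·19/252 = 38/63 of the job.
So 25/63 remains.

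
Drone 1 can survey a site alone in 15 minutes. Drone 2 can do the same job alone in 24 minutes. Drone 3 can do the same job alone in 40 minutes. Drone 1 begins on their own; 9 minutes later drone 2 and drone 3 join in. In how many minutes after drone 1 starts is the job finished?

12 minutes

In the first 9 minutes drone 1 alone does 9/15 = 3/5 of the job, leaving 2/5.
Once everyone is working, combined rate: 1/15 + 1/24 + 1/40 = (8 + 5 + 3)/120 = 16/120 = 2/15 per minute.
Remaining 2/5 at 2/15 per minute takes 3 minutes.
Total from the start = 9 + 3 = 12 minutes.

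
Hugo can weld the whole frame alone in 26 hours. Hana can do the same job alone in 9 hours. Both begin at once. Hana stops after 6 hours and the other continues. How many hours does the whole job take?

In the first 6 hours the combined rate is 35/234, so 35/39 of the job is done, leaving 4/39.
After Hana leaves the rate is 1/26 per hour; the remaining 4/39 takes 8/3 hours.
Total = 6 + 8/3 = 26/3 hours.

26/3 hours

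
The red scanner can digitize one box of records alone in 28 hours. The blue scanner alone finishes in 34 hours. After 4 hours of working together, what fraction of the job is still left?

88/119

Combined rate: 1/28 + 1/34 = (17 + 14)/476 = 31/476 per hour.
In 4 hours they complete 4·31/476 = 31/119 of the job.
So 88/119 remains.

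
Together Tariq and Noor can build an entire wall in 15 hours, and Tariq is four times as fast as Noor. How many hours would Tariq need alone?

Let Noor's rate be r; then Tariq's rate is 4r, so together (4 + 1)r = 5r = 1/15.
Thus r = 1/75 per hour.
Noor alone: 75 hours; Tariq alone: 75/4 hours.

75/4 hours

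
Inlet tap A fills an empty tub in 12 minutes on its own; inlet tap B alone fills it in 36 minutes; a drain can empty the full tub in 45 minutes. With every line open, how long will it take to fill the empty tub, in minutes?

Net rate = 1/12 + 1/36 − 1/45 = (15 + 5 − 4)/180 = 16/180 = 4/45 per minute.
Filling time = 1 ÷ (4/45) = 45/4 minutes.

45/4 minutes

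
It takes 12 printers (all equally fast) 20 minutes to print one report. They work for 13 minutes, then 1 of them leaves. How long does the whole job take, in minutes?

One printer does 1/240 of the job per minute.
After 13 minutes with 12 printers, 13/20 is done (7/20 left).
With 11 printers the rate is 11/240, so the rest takes 7/20 ÷ 11/240 = 84/11 minutes.
Total = 13 + 84/11 = 227/11 minutes.

227/11 minutes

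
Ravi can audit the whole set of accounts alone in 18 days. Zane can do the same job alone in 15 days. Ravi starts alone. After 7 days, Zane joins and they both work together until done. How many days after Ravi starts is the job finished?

In the first 7 days Ravi alone does 7/18 of the job, leaving 11/18.
Once everyone is working, combined rate: 1/18 + 1/15 = (5 + 6)/90 = 11/90 per day.
Remaining 11/18 at 11/90 per day takes 5 days.
Total from the start = 7 + 5 = 12 days.

12 days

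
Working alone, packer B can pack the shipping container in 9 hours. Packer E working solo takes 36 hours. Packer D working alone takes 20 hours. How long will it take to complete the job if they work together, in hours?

90/17 hours

Combined rate: 1/9 + 1/36 + 1/20 = (20 + 5 + 9)/180 = 34/180 = 17/90 per hour.
Time = 1 ÷ (17/90) = 90/17 hours.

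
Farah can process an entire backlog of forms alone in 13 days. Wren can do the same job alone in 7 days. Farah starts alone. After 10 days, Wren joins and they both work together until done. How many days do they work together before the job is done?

21/20 days

In the first 10 days Farah alone does 10/13 of the job, leaving 3/13.
Once everyone is working, combined rate: 1/13 + 1/7 = (7 + 13)/91 = 20/91 per day.
Remaining 3/13 at 20/91 per day takes 21/20 days.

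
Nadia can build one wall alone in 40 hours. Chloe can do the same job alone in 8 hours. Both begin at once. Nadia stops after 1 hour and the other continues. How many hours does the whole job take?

In the first 1 hour the combined rate is 3/20, so 3/20 of the job is done, leaving 17/20.
After Nadia leaves the rate is 1/8 per hour; the remaining 17/20 takes 34/5 hours.
Total = 1 + 34/5 = 39/5 hours.

39/5 hours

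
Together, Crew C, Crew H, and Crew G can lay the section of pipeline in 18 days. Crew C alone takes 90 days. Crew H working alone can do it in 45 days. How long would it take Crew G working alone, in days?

Combined rate is 1/18 per day.
Known contribution: 1/90 + 1/45 = (1 + 2)/90 = 3/90 = 1/30 per day.
So Crew G's rate is 1/18 − 1/30 = 1/45, meaning 45 days alone.

45 days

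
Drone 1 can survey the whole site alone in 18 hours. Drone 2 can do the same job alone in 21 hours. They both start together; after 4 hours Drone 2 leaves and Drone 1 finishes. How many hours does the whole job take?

102/7 hours

In the first 4 hours the combined rate is 13/126, so 26/63 of the job is done, leaving 37/63.
After Drone 2 leaves the rate is 1/18 per hour; the remaining 37/63 takes 74/7 hours.
Total = 4 + 74/7 = 102/7 hours.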